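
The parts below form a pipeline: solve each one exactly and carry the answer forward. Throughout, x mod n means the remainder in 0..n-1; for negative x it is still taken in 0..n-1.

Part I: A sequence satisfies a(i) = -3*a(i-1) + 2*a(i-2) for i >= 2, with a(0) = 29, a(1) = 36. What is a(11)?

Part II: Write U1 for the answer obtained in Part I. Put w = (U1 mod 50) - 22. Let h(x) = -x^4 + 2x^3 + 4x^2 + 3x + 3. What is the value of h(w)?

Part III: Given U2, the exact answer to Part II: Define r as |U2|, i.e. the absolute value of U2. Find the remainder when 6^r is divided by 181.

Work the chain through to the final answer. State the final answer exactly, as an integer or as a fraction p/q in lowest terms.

151

Part I: a(2) = -3*(36) + 2*(29) = -50; iterating: a(2)=-50, a(3)=222, a(4)=-766, a(5)=2742, a(6)=-9758, a(7)=34758, a(8)=-123790, a(9)=440886, a(10)=-1570238, a(11)=5592486; answer 5592486
Part II: U1 = 5592486; w = 14; -1*(14)^4 + 2*(14)^3 + 4*(14)^2 + 3*(14)^1 + 3 = (-38416) + (5488) + (784) + (42) + (3) = -32099; answer -32099
Part III: U2 = -32099; r = 32099; squarings mod 181: 6^1=6, 6^2=36, 6^4=29, 6^8=117, 6^16=114, 6^32=145, 6^64=29, 6^128=117, 6^256=114, 6^512=145, 6^1024=29, 6^2048=117, 6^4096=114, 6^8192=145, 6^16384=29; 6^32099 = 6^1 * 6^2 * 6^32 * 6^64 * 6^256 * 6^1024 * 6^2048 * 6^4096 * 6^8192 * 6^16384 = 151 (mod 181); answer 151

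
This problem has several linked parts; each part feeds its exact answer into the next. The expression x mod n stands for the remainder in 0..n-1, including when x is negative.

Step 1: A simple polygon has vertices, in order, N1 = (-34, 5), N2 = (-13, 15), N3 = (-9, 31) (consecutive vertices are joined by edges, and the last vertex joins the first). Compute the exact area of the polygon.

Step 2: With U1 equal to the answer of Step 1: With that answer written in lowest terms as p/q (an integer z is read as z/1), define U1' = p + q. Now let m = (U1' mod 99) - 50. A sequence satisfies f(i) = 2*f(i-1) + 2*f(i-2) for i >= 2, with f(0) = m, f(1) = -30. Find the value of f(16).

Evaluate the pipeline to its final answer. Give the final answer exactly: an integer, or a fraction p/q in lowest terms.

Step 1: cross terms: (-34*15 - -13*5)=-445, (-13*31 - -9*15)=-268, (-9*5 - -34*31)=1009; twice the area = |296| = 296; area = 148; answer 148
Step 2: U1 = 148; threaded value p + q = 149; m = 0; f(2) = 2*(-30) + 2*(0) = -60; iterating: f(2)=-60, f(3)=-180, f(4)=-480, f(5)=-1320, f(6)=-3600, f(7)=-9840, f(8)=-26880, f(9)=-73440, f(10)=-200640, f(11)=-548160, f(12)=-1497600, f(13)=-4091520, f(14)=-11178240, f(15)=-30539520, f(16)=-83435520; answer -83435520

-83435520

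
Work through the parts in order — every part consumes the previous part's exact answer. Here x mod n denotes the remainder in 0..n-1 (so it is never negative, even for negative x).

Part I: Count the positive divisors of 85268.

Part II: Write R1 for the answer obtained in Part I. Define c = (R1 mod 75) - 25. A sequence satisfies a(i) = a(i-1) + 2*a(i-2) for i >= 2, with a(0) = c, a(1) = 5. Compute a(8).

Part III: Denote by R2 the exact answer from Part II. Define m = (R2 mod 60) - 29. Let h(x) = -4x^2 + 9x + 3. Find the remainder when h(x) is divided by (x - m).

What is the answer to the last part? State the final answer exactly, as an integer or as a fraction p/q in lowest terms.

Part I: 85268 = 2^2 * 21317; number of divisors = (2+1) * (1+1) = 6; answer 6
Part II: R1 = 6; c = -19; a(2) = 1*(5) + 2*(-19) = -33; iterating: a(2)=-33, a(3)=-23, a(4)=-89, a(5)=-135, a(6)=-313, a(7)=-583, a(8)=-1209; answer -1209
Part III: R2 = -1209; m = 22; remainder = value at the root: -4*(22)^2 + 9*(22)^1 + 3 = (-1936) + (198) + (3) = -1735; answer -1735

-1735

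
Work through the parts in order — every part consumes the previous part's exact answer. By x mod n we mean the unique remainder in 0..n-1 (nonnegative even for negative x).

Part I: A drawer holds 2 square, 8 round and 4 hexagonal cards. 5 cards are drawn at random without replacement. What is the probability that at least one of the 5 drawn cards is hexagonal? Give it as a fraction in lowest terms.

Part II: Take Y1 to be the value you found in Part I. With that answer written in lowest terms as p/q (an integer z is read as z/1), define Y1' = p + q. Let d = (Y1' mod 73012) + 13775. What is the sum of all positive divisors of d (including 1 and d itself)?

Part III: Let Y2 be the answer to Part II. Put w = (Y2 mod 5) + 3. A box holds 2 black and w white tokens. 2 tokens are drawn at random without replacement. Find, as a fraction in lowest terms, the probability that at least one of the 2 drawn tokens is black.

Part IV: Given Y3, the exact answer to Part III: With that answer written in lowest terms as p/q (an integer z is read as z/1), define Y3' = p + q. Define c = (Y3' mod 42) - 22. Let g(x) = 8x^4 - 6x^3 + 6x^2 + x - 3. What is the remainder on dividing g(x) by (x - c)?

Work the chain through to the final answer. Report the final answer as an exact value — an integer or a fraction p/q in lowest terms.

Part I: total draws C(14,5) = 2002; complement C(10,5) = 252; favorable 2002 - 252 = 1750; P = 125/143; answer 125/143
Part II: Y1 = 125/143; threaded value p + q = 268; d = 14043; 14043 = 3 * 31 * 151; sigma = (1 + 3) * (1 + 31) * (1 + 151) = 4 * 32 * 152 = 19456; answer 19456
Part III: Y2 = 19456; w = 4; total draws C(6,2) = 15; complement C(4,2) = 6; favorable 15 - 6 = 9; P = 3/5; answer 3/5
Part IV: Y3 = 3/5; threaded value p + q = 8; c = -14; remainder = value at the root: 8*(-14)^4 - 6*(-14)^3 + 6*(-14)^2 + 1*(-14)^1 - 3 = (307328) + (16464) + (1176) + (-14) + (-3) = 324951; answer 324951

324951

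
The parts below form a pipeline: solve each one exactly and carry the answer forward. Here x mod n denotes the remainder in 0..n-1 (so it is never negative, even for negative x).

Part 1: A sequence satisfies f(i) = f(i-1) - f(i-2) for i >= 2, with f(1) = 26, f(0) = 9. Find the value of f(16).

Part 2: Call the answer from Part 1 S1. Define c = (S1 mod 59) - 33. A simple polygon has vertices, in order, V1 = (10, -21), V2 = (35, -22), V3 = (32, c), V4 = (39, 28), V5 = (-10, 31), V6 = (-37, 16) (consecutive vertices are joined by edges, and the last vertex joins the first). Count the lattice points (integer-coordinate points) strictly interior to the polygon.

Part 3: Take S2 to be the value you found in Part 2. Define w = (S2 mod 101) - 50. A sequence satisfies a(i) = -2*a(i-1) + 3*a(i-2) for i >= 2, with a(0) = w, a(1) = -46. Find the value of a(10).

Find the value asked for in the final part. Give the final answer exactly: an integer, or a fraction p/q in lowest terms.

Part 1: f(2) = 1*(26) - 1*(9) = 17; iterating: f(2)=17, f(3)=-9, f(4)=-26, f(5)=-17, f(6)=9, f(7)=26, f(8)=17, f(9)=-9, f(10)=-26, f(11)=-17, f(12)=9, f(13)=26, f(14)=17, f(15)=-9, f(16)=-26; answer -26
Part 2: S1 = -26; c = 0; cross terms: (10*-22 - 35*-21)=515, (35*0 - 32*-22)=704, (32*28 - 39*0)=896, (39*31 - -10*28)=1489, (-10*16 - -37*31)=987, (-37*-21 - 10*16)=617; twice the area = |5208| = 5208; area = 2604; boundary points = 1 + 1 + 7 + 1 + 3 + 1 = 14; strictly interior points = area - boundary/2 + 1 = 2598; answer 2598
Part 3: S2 = 2598; w = 23; a(2) = -2*(-46) + 3*(23) = 161; iterating: a(2)=161, a(3)=-460, a(4)=1403, a(5)=-4186, a(6)=12581, a(7)=-37720, a(8)=113183, a(9)=-339526, a(10)=1018601; answer 1018601

1018601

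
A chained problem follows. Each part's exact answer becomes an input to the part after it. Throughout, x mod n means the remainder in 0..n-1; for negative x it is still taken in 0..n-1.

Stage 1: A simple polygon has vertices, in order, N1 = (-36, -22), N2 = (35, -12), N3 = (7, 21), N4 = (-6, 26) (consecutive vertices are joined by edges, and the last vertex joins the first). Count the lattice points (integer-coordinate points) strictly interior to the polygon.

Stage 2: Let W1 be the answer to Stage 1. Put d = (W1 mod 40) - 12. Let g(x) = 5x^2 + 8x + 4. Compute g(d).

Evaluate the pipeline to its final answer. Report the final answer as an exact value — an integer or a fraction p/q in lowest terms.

Stage 1: cross terms: (-36*-12 - 35*-22)=1202, (35*21 - 7*-12)=819, (7*26 - -6*21)=308, (-6*-22 - -36*26)=1068; twice the area = |3397| = 3397; area = 3397/2; boundary points = 1 + 1 + 1 + 6 = 9; strictly interior points = area - boundary/2 + 1 = 1695; answer 1695
Stage 2: W1 = 1695; d = 3; 5*(3)^2 + 8*(3)^1 + 4 = (45) + (24) + (4) = 73; answer 73

73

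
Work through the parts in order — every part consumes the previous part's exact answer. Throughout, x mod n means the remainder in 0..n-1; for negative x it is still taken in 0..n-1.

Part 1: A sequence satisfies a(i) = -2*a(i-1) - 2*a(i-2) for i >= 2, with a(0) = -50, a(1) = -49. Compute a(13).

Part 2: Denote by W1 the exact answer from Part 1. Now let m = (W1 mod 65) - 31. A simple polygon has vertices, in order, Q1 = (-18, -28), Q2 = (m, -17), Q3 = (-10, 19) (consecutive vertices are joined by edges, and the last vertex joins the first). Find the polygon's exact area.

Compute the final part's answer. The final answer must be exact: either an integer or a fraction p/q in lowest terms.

Part 1: a(2) = -2*(-49) - 2*(-50) = 198; iterating: a(2)=198, a(3)=-298, a(4)=200, a(5)=196, a(6)=-792, a(7)=1192, a(8)=-800, a(9)=-784, a(10)=3168, a(11)=-4768, a(12)=3200, a(13)=3136; answer 3136
Part 2: W1 = 3136; m = -15; cross terms: (-18*-17 - -15*-28)=-114, (-15*19 - -10*-17)=-455, (-10*-28 - -18*19)=622; twice the area = |53| = 53; area = 53/2; answer 53/2

53/2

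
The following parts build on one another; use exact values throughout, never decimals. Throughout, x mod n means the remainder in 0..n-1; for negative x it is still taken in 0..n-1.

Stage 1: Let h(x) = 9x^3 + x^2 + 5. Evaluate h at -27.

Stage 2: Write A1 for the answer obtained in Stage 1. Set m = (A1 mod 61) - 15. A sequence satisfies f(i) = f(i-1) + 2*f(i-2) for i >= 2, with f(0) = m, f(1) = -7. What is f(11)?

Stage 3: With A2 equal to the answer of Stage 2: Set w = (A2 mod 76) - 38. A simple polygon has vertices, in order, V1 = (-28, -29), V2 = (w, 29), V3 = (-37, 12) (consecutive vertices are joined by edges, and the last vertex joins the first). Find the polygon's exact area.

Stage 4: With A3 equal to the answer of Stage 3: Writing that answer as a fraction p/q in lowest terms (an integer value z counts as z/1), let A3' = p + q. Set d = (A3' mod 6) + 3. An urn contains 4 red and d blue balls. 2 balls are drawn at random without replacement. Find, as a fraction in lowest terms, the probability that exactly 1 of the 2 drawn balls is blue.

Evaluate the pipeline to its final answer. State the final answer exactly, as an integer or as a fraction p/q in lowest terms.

Stage 1: 9*(-27)^3 + 1*(-27)^2 + 5 = (-177147) + (729) + (5) = -176413; answer -176413
Stage 2: A1 = -176413; m = 45; f(2) = 1*(-7) + 2*(45) = 83; iterating: f(2)=83, f(3)=69, f(4)=235, f(5)=373, f(6)=843, f(7)=1589, f(8)=3275, f(9)=6453, f(10)=13003, f(11)=25909; answer 25909
Stage 3: A2 = 25909; w = 31; cross terms: (-28*29 - 31*-29)=87, (31*12 - -37*29)=1445, (-37*-29 - -28*12)=1409; twice the area = |2941| = 2941; area = 2941/2; answer 2941/2
Stage 4: A3 = 2941/2; threaded value p + q = 2943; d = 6; total draws C(10,2) = 45; favorable C(6,1)*C(4,1) = 24; P = 8/15; answer 8/15

8/15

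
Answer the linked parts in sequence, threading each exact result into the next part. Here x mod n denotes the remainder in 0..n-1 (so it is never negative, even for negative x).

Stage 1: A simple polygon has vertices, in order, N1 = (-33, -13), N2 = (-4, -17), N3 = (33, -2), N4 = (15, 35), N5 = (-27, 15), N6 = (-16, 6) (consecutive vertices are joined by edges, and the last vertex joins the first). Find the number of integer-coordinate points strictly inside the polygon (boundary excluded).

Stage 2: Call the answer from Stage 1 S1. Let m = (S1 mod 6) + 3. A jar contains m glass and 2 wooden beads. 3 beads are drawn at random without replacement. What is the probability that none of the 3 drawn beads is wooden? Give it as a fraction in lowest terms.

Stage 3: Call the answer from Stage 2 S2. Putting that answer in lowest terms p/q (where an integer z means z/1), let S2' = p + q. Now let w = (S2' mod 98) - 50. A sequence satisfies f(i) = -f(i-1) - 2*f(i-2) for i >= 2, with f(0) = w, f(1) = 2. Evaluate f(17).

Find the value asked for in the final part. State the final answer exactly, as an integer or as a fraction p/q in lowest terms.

Stage 1: cross terms: (-33*-17 - -4*-13)=509, (-4*-2 - 33*-17)=569, (33*35 - 15*-2)=1185, (15*15 - -27*35)=1170, (-27*6 - -16*15)=78, (-16*-13 - -33*6)=406; twice the area = |3917| = 3917; area = 3917/2; boundary points = 1 + 1 + 1 + 2 + 1 + 1 = 7; strictly interior points = area - boundary/2 + 1 = 1956; answer 1956
Stage 2: S1 = 1956; m = 3; total draws C(5,3) = 10; favorable C(3,3) = 1; P = 1/10; answer 1/10
Stage 3: S2 = 1/10; threaded value p + q = 11; w = -39; f(2) = -1*(2) - 2*(-39) = 76; iterating: f(2)=76, f(3)=-80, f(4)=-72, f(5)=232, f(6)=-88, f(7)=-376, f(8)=552, f(9)=200, f(10)=-1304, f(11)=904, f(12)=1704, f(13)=-3512, f(14)=104, f(15)=6920, f(16)=-7128, f(17)=-6712; answer -6712

-6712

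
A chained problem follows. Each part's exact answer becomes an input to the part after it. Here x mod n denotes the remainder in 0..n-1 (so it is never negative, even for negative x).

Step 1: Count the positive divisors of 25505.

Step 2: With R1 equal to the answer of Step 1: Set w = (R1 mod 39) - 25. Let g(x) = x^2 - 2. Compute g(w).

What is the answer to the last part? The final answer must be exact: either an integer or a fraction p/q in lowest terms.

439

Step 1: 25505 = 5 * 5101; number of divisors = (1+1) * (1+1) = 4; answer 4
Step 2: R1 = 4; w = -21; 1*(-21)^2 - 2 = (441) + (-2) = 439; answer 439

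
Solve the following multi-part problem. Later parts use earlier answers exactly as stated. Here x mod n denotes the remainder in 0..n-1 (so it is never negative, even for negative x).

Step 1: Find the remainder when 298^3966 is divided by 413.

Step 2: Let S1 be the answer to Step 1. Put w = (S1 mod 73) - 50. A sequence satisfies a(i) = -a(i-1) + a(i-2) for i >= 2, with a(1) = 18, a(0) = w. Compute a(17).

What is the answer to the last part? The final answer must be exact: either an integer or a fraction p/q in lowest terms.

63291

Step 1: squarings mod 413: 298^1=298, 298^2=9, 298^4=81, 298^8=366, 298^16=144, 298^32=86, 298^64=375, 298^128=205, 298^256=312, 298^512=289, 298^1024=95, 298^2048=352; 298^3966 = 298^2 * 298^4 * 298^8 * 298^16 * 298^32 * 298^64 * 298^256 * 298^512 * 298^1024 * 298^2048 = 15 (mod 413); answer 15
Step 2: S1 = 15; w = -35; a(2) = -1*(18) + 1*(-35) = -53; iterating: a(2)=-53, a(3)=71, a(4)=-124, a(5)=195, a(6)=-319, a(7)=514, a(8)=-833, a(9)=1347, a(10)=-2180, a(11)=3527, a(12)=-5707, a(13)=9234, a(14)=-14941, a(15)=24175, a(16)=-39116, a(17)=63291; answer 63291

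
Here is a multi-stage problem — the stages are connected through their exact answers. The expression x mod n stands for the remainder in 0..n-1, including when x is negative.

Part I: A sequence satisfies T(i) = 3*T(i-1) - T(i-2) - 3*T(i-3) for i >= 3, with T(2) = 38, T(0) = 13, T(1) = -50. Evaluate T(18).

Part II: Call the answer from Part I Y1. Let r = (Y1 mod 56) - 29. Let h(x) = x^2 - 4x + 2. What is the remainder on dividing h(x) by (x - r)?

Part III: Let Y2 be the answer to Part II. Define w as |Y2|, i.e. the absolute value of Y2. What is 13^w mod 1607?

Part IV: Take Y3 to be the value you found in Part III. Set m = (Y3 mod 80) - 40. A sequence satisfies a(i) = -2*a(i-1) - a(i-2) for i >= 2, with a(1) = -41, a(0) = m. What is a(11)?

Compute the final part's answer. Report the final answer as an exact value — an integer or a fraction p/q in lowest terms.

Part I: T(3) = 3*(38) - 1*(-50) - 3*(13) = 125; iterating: T(3)=125, T(4)=487, T(5)=1222, T(6)=2804, T(7)=5729, T(8)=10717, T(9)=18010, T(10)=26126, T(11)=28217, T(12)=4495, T(13)=-93110, T(14)=-368476, T(15)=-1025803, T(16)=-2429603, T(17)=-5157578, T(18)=-9965722; answer -9965722
Part II: Y1 = -9965722; r = 9; remainder = value at the root: 1*(9)^2 - 4*(9)^1 + 2 = (81) + (-36) + (2) = 47; answer 47
Part III: Y2 = 47; w = 47; squarings mod 1607: 13^1=13, 13^2=169, 13^4=1242, 13^8=1451, 13^16=231, 13^32=330; 13^47 = 13^1 * 13^2 * 13^4 * 13^8 * 13^32 = 672 (mod 1607); answer 672
Part IV: Y3 = 672; m = -8; a(2) = -2*(-41) - 1*(-8) = 90; iterating: a(2)=90, a(3)=-139, a(4)=188, a(5)=-237, a(6)=286, a(7)=-335, a(8)=384, a(9)=-433, a(10)=482, a(11)=-531; answer -531

-531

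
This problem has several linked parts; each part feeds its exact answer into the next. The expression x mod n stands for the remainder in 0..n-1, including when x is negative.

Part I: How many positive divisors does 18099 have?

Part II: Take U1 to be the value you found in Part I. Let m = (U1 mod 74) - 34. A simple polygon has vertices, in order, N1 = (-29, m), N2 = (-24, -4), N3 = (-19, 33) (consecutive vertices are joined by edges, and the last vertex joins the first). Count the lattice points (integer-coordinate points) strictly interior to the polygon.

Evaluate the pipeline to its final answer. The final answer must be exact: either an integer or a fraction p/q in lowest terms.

Part I: 18099 = 3^2 * 2011; number of divisors = (2+1) * (1+1) = 6; answer 6
Part II: U1 = 6; m = -28; cross terms: (-29*-4 - -24*-28)=-556, (-24*33 - -19*-4)=-868, (-19*-28 - -29*33)=1489; twice the area = |65| = 65; area = 65/2; boundary points = 1 + 1 + 1 = 3; strictly interior points = area - boundary/2 + 1 = 32; answer 32

32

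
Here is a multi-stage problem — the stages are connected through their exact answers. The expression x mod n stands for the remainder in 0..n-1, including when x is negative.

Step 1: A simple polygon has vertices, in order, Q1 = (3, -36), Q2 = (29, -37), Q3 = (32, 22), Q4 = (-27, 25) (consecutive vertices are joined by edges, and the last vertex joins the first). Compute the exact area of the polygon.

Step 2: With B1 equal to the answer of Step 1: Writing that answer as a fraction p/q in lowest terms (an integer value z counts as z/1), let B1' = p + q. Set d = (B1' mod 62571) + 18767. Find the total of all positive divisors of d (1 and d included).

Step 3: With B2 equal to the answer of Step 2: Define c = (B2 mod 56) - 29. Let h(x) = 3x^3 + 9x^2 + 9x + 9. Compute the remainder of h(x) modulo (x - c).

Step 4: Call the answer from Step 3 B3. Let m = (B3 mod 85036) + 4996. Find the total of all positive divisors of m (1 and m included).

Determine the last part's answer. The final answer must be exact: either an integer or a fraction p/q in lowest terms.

Step 1: cross terms: (3*-37 - 29*-36)=933, (29*22 - 32*-37)=1822, (32*25 - -27*22)=1394, (-27*-36 - 3*25)=897; twice the area = |5046| = 5046; area = 2523; answer 2523
Step 2: B1 = 2523; threaded value p + q = 2524; d = 21291; 21291 = 3 * 47 * 151; sigma = (1 + 3) * (1 + 47) * (1 + 151) = 4 * 48 * 152 = 29184; answer 29184
Step 3: B2 = 29184; c = -21; remainder = value at the root: 3*(-21)^3 + 9*(-21)^2 + 9*(-21)^1 + 9 = (-27783) + (3969) + (-189) + (9) = -23994; answer -23994
Step 4: B3 = -23994; m = 66038; 66038 = 2 * 7 * 53 * 89; sigma = (1 + 2) * (1 + 7) * (1 + 53) * (1 + 89) = 3 * 8 * 54 * 90 = 116640; answer 116640

116640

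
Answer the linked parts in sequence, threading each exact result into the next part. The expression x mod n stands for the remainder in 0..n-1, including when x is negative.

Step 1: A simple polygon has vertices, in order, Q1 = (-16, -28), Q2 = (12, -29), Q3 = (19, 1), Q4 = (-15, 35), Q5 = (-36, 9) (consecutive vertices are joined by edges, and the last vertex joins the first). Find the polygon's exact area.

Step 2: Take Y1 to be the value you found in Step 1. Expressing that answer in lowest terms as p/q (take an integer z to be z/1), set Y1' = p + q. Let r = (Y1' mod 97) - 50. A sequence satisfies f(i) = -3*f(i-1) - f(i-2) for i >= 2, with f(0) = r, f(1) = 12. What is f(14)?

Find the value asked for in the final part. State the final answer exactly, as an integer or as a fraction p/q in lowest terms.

-1021693

Step 1: cross terms: (-16*-29 - 12*-28)=800, (12*1 - 19*-29)=563, (19*35 - -15*1)=680, (-15*9 - -36*35)=1125, (-36*-28 - -16*9)=1152; twice the area = |4320| = 4320; area = 2160; answer 2160
Step 2: Y1 = 2160; threaded value p + q = 2161; r = -23; f(2) = -3*(12) - 1*(-23) = -13; iterating: f(2)=-13, f(3)=27, f(4)=-68, f(5)=177, f(6)=-463, f(7)=1212, f(8)=-3173, f(9)=8307, f(10)=-21748, f(11)=56937, f(12)=-149063, f(13)=390252, f(14)=-1021693; answer -1021693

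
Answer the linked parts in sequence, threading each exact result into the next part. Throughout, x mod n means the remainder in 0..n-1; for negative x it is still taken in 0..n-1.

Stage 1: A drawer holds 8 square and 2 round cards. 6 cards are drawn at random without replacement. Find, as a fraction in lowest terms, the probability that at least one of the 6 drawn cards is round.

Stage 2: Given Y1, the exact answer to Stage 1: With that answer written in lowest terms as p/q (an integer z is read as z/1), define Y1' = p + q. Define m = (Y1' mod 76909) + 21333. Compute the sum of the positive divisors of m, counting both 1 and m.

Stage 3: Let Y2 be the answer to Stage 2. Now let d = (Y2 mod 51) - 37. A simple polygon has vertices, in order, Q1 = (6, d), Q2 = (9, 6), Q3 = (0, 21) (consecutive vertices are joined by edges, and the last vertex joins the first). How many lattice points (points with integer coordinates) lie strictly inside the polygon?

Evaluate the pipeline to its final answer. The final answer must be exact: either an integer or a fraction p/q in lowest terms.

Stage 1: total draws C(10,6) = 210; complement C(8,6) = 28; favorable 210 - 28 = 182; P = 13/15; answer 13/15
Stage 2: Y1 = 13/15; threaded value p + q = 28; m = 21361; 21361 = 41 * 521; sigma = (1 + 41) * (1 + 521) = 42 * 522 = 21924; answer 21924
Stage 3: Y2 = 21924; d = 8; cross terms: (6*6 - 9*8)=-36, (9*21 - 0*6)=189, (0*8 - 6*21)=-126; twice the area = |27| = 27; area = 27/2; boundary points = 1 + 3 + 1 = 5; strictly interior points = area - boundary/2 + 1 = 12; answer 12

12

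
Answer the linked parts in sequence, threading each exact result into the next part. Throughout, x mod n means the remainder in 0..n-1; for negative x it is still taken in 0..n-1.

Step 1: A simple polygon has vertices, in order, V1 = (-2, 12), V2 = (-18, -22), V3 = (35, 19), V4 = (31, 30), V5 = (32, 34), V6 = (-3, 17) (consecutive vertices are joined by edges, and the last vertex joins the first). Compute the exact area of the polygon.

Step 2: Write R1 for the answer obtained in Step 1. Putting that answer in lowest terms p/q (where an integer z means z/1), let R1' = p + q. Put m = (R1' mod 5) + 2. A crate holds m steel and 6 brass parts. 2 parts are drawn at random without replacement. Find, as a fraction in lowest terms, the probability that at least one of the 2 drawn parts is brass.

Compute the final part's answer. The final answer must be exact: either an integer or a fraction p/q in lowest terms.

17/22

Step 1: cross terms: (-2*-22 - -18*12)=260, (-18*19 - 35*-22)=428, (35*30 - 31*19)=461, (31*34 - 32*30)=94, (32*17 - -3*34)=646, (-3*12 - -2*17)=-2; twice the area = |1887| = 1887; area = 1887/2; answer 1887/2
Step 2: R1 = 1887/2; threaded value p + q = 1889; m = 6; total draws C(12,2) = 66; complement C(6,2) = 15; favorable 66 - 15 = 51; P = 17/22; answer 17/22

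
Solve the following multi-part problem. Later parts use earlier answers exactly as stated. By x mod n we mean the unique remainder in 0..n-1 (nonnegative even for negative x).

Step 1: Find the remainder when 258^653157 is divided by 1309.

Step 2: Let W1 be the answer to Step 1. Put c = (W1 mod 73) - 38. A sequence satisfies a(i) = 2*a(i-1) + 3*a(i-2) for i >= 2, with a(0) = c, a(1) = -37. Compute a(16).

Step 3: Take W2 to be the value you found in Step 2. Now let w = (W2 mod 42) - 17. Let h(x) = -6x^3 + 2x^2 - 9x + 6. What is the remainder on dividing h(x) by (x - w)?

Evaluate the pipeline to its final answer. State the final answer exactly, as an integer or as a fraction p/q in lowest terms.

Step 1: squarings mod 1309: 258^1=258, 258^2=1114, 258^4=64, 258^8=169, 258^16=1072, 258^32=1191, 258^64=834, 258^128=477, 258^256=1072, 258^512=1191, 258^1024=834, 258^2048=477, 258^4096=1072, 258^8192=1191, 258^16384=834, 258^32768=477, 258^65536=1072, 258^131072=1191, 258^262144=834, 258^524288=477; 258^653157 = 258^1 * 258^4 * 258^32 * 258^64 * 258^256 * 258^512 * 258^1024 * 258^4096 * 258^8192 * 258^16384 * 258^32768 * 258^65536 * 258^524288 = 685 (mod 1309); answer 685
Step 2: W1 = 685; c = -10; a(2) = 2*(-37) + 3*(-10) = -104; iterating: a(2)=-104, a(3)=-319, a(4)=-950, a(5)=-2857, a(6)=-8564, a(7)=-25699, a(8)=-77090, a(9)=-231277, a(10)=-693824, a(11)=-2081479, a(12)=-6244430, a(13)=-18733297, a(14)=-56199884, a(15)=-168599659, a(16)=-505798970; answer -505798970
Step 3: W2 = -505798970; w = -1; remainder = value at the root: -6*(-1)^3 + 2*(-1)^2 - 9*(-1)^1 + 6 = (6) + (2) + (9) + (6) = 23; answer 23

23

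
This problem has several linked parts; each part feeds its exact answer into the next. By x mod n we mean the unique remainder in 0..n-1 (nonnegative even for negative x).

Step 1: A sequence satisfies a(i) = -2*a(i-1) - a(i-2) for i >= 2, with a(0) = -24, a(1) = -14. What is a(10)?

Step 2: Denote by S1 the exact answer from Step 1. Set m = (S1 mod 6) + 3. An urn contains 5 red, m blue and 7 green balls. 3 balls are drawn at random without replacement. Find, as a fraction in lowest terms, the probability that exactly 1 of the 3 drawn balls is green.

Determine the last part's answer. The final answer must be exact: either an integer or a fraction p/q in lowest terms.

Step 1: a(2) = -2*(-14) - 1*(-24) = 52; iterating: a(2)=52, a(3)=-90, a(4)=128, a(5)=-166, a(6)=204, a(7)=-242, a(8)=280, a(9)=-318, a(10)=356; answer 356
Step 2: S1 = 356; m = 5; total draws C(17,3) = 680; favorable C(7,1)*C(10,2) = 315; P = 63/136; answer 63/136

63/136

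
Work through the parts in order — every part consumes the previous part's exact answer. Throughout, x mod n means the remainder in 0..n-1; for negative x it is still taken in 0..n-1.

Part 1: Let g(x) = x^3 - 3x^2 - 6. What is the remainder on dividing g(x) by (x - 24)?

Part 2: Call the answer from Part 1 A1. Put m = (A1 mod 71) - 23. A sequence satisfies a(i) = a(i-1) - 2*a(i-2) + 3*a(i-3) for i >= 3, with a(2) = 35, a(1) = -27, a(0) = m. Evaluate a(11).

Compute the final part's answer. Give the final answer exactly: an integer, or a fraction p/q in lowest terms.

Part 1: remainder = value at the root: 1*(24)^3 - 3*(24)^2 - 6 = (13824) + (-1728) + (-6) = 12090; answer 12090
Part 2: A1 = 12090; m = -3; a(3) = 1*(35) - 2*(-27) + 3*(-3) = 80; iterating: a(3)=80, a(4)=-71, a(5)=-126, a(6)=256, a(7)=295, a(8)=-595, a(9)=-417, a(10)=1658, a(11)=707; answer 707

707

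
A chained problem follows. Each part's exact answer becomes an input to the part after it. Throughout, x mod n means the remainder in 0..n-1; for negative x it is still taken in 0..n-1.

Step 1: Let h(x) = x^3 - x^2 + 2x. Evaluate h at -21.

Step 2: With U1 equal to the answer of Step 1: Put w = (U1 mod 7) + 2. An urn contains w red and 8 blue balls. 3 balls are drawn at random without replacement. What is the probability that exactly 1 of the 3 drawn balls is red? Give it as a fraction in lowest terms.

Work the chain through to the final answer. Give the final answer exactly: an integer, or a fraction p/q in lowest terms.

7/15

Step 1: 1*(-21)^3 - 1*(-21)^2 + 2*(-21)^1 = (-9261) + (-441) + (-42) = -9744; answer -9744
Step 2: U1 = -9744; w = 2; total draws C(10,3) = 120; favorable C(2,1)*C(8,2) = 56; P = 7/15; answer 7/15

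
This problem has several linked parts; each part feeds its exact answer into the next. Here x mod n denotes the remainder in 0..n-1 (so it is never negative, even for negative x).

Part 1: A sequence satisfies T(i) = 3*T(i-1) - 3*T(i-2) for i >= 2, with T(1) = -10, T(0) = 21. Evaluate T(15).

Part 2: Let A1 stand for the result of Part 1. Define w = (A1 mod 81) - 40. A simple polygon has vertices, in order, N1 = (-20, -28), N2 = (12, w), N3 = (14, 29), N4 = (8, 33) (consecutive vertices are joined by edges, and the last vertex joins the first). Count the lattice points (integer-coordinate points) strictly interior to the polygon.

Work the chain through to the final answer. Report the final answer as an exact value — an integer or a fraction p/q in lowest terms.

1352

Part 1: T(2) = 3*(-10) - 3*(21) = -93; iterating: T(2)=-93, T(3)=-249, T(4)=-468, T(5)=-657, T(6)=-567, T(7)=270, T(8)=2511, T(9)=6723, T(10)=12636, T(11)=17739, T(12)=15309, T(13)=-7290, T(14)=-67797, T(15)=-181521; answer -181521
Part 2: A1 = -181521; w = -40; cross terms: (-20*-40 - 12*-28)=1136, (12*29 - 14*-40)=908, (14*33 - 8*29)=230, (8*-28 - -20*33)=436; twice the area = |2710| = 2710; area = 1355; boundary points = 4 + 1 + 2 + 1 = 8; strictly interior points = area - boundary/2 + 1 = 1352; answer 1352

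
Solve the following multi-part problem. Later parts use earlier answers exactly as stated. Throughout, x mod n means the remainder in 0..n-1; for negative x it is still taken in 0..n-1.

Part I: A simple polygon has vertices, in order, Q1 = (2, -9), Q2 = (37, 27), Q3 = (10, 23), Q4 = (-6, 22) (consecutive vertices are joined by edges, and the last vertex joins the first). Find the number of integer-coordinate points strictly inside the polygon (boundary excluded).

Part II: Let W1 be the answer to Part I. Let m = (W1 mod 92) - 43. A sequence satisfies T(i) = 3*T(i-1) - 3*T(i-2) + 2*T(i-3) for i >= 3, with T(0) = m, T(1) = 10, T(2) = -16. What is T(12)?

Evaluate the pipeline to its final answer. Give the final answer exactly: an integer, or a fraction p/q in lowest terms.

Part I: cross terms: (2*27 - 37*-9)=387, (37*23 - 10*27)=581, (10*22 - -6*23)=358, (-6*-9 - 2*22)=10; twice the area = |1336| = 1336; area = 668; boundary points = 1 + 1 + 1 + 1 = 4; strictly interior points = area - boundary/2 + 1 = 667; answer 667
Part II: W1 = 667; m = -20; T(3) = 3*(-16) - 3*(10) + 2*(-20) = -118; iterating: T(3)=-118, T(4)=-286, T(5)=-536, T(6)=-986, T(7)=-1922, T(8)=-3880, T(9)=-7846, T(10)=-15742, T(11)=-31448, T(12)=-62810; answer -62810

-62810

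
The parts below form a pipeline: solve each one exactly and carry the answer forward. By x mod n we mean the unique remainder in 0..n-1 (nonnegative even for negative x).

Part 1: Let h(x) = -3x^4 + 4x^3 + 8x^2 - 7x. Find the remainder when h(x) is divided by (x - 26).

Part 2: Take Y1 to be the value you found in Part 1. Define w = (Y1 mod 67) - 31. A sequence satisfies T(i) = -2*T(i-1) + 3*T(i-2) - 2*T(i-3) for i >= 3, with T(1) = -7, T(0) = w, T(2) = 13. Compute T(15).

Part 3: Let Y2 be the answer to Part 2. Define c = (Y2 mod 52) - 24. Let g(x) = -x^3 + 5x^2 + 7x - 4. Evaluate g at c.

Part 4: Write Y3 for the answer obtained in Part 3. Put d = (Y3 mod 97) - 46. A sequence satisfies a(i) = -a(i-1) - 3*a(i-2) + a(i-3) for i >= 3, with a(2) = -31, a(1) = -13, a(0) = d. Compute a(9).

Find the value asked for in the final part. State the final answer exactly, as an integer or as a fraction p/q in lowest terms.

Part 1: remainder = value at the root: -3*(26)^4 + 4*(26)^3 + 8*(26)^2 - 7*(26)^1 = (-1370928) + (70304) + (5408) + (-182) = -1295398; answer -1295398
Part 2: Y1 = -1295398; w = 16; T(3) = -2*(13) + 3*(-7) - 2*(16) = -79; iterating: T(3)=-79, T(4)=211, T(5)=-685, T(6)=2161, T(7)=-6799, T(8)=21451, T(9)=-67621, T(10)=213193, T(11)=-672151, T(12)=2119123, T(13)=-6681085, T(14)=21063841, T(15)=-66409183; answer -66409183
Part 3: Y2 = -66409183; c = -7; -1*(-7)^3 + 5*(-7)^2 + 7*(-7)^1 - 4 = (343) + (245) + (-49) + (-4) = 535; answer 535
Part 4: Y3 = 535; d = 4; a(3) = -1*(-31) - 3*(-13) + 1*(4) = 74; iterating: a(3)=74, a(4)=6, a(5)=-259, a(6)=315, a(7)=468, a(8)=-1672, a(9)=583; answer 583

583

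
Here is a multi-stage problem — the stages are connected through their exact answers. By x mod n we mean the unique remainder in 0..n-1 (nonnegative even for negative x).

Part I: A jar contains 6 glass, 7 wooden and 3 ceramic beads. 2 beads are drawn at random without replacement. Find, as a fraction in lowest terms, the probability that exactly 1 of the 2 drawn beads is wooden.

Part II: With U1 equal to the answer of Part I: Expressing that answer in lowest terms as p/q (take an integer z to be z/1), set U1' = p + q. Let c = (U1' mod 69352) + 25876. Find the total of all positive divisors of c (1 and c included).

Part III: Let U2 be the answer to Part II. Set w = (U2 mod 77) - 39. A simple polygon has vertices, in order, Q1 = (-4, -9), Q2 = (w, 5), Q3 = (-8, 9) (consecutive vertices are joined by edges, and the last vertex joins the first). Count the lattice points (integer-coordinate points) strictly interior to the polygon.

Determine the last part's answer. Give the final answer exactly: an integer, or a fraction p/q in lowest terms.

Part I: total draws C(16,2) = 120; favorable C(7,1)*C(9,1) = 63; P = 21/40; answer 21/40
Part II: U1 = 21/40; threaded value p + q = 61; c = 25937; 25937 = 37 * 701; sigma = (1 + 37) * (1 + 701) = 38 * 702 = 26676; answer 26676
Part III: U2 = 26676; w = -5; cross terms: (-4*5 - -5*-9)=-65, (-5*9 - -8*5)=-5, (-8*-9 - -4*9)=108; twice the area = |38| = 38; area = 19; boundary points = 1 + 1 + 2 = 4; strictly interior points = area - boundary/2 + 1 = 18; answer 18

18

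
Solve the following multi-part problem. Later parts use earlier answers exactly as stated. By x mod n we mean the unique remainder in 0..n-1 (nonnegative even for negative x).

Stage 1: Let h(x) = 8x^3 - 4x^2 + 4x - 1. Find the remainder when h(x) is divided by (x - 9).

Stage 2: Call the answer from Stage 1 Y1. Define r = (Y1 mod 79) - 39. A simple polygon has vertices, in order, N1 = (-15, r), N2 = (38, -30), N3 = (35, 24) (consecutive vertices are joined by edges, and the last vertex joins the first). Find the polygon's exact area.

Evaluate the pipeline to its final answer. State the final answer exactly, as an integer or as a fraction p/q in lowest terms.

1425

Stage 1: remainder = value at the root: 8*(9)^3 - 4*(9)^2 + 4*(9)^1 - 1 = (5832) + (-324) + (36) + (-1) = 5543; answer 5543
Stage 2: Y1 = 5543; r = -26; cross terms: (-15*-30 - 38*-26)=1438, (38*24 - 35*-30)=1962, (35*-26 - -15*24)=-550; twice the area = |2850| = 2850; area = 1425; answer 1425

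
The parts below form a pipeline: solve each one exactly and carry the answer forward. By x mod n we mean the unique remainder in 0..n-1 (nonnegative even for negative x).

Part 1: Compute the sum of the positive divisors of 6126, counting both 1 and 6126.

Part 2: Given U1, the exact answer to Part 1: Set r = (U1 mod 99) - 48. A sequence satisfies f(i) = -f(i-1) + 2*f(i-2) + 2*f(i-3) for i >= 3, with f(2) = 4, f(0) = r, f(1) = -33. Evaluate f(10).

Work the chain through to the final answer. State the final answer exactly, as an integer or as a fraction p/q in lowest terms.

-1046

Part 1: 6126 = 2 * 3 * 1021; sigma = (1 + 2) * (1 + 3) * (1 + 1021) = 3 * 4 * 1022 = 12264; answer 12264
Part 2: U1 = 12264; r = 39; f(3) = -1*(4) + 2*(-33) + 2*(39) = 8; iterating: f(3)=8, f(4)=-66, f(5)=90, f(6)=-206, f(7)=254, f(8)=-486, f(9)=582, f(10)=-1046; answer -1046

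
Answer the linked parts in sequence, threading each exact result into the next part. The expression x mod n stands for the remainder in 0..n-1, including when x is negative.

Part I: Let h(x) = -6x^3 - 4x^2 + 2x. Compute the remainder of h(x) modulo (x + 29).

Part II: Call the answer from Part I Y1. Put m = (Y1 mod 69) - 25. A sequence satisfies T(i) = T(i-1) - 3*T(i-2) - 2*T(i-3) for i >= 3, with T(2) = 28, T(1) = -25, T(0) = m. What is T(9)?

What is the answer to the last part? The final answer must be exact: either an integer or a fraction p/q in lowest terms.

5135

Part I: remainder = value at the root: -6*(-29)^3 - 4*(-29)^2 + 2*(-29)^1 = (146334) + (-3364) + (-58) = 142912; answer 142912
Part II: Y1 = 142912; m = -12; T(3) = 1*(28) - 3*(-25) - 2*(-12) = 127; iterating: T(3)=127, T(4)=93, T(5)=-344, T(6)=-877, T(7)=-31, T(8)=3288, T(9)=5135; answer 5135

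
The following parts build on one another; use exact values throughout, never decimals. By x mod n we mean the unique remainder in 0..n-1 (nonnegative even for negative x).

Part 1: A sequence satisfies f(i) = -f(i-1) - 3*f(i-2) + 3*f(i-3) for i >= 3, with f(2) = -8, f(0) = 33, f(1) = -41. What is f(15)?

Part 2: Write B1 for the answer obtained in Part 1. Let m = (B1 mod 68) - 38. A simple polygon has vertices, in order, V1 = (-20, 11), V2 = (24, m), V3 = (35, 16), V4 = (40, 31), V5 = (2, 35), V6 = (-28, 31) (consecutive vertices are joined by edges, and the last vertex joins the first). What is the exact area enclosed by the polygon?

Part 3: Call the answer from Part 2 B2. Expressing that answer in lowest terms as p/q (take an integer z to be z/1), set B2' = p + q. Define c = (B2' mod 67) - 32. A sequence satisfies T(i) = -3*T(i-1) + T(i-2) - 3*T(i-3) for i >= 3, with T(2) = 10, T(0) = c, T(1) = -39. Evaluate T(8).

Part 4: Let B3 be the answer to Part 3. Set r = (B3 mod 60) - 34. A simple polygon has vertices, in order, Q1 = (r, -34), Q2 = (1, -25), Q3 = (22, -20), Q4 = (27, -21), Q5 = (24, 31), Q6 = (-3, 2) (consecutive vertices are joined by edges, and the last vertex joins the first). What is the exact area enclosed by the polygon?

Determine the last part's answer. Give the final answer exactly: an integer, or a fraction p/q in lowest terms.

1518

Part 1: f(3) = -1*(-8) - 3*(-41) + 3*(33) = 230; iterating: f(3)=230, f(4)=-329, f(5)=-385, f(6)=2062, f(7)=-1894, f(8)=-5447, f(9)=17315, f(10)=-6656, f(11)=-61630, f(12)=133543, f(13)=31379, f(14)=-616898, f(15)=923390; answer 923390
Part 2: B1 = 923390; m = -20; cross terms: (-20*-20 - 24*11)=136, (24*16 - 35*-20)=1084, (35*31 - 40*16)=445, (40*35 - 2*31)=1338, (2*31 - -28*35)=1042, (-28*11 - -20*31)=312; twice the area = |4357| = 4357; area = 4357/2; answer 4357/2
Part 3: B2 = 4357/2; threaded value p + q = 4359; c = -28; T(3) = -3*(10) + 1*(-39) - 3*(-28) = 15; iterating: T(3)=15, T(4)=82, T(5)=-261, T(6)=820, T(7)=-2967, T(8)=10504; answer 10504
Part 4: B3 = 10504; r = -30; cross terms: (-30*-25 - 1*-34)=784, (1*-20 - 22*-25)=530, (22*-21 - 27*-20)=78, (27*31 - 24*-21)=1341, (24*2 - -3*31)=141, (-3*-34 - -30*2)=162; twice the area = |3036| = 3036; area = 1518; answer 1518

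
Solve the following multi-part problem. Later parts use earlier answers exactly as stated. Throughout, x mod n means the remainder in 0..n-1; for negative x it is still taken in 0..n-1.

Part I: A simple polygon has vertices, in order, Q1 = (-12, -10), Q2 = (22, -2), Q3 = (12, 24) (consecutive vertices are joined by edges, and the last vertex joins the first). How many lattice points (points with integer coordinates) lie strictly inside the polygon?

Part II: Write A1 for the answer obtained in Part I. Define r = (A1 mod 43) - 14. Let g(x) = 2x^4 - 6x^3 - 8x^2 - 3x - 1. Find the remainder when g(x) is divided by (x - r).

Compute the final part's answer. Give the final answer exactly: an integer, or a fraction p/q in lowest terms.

6488

Part I: cross terms: (-12*-2 - 22*-10)=244, (22*24 - 12*-2)=552, (12*-10 - -12*24)=168; twice the area = |964| = 964; area = 482; boundary points = 2 + 2 + 2 = 6; strictly interior points = area - boundary/2 + 1 = 480; answer 480
Part II: A1 = 480; r = -7; remainder = value at the root: 2*(-7)^4 - 6*(-7)^3 - 8*(-7)^2 - 3*(-7)^1 - 1 = (4802) + (2058) + (-392) + (21) + (-1) = 6488; answer 6488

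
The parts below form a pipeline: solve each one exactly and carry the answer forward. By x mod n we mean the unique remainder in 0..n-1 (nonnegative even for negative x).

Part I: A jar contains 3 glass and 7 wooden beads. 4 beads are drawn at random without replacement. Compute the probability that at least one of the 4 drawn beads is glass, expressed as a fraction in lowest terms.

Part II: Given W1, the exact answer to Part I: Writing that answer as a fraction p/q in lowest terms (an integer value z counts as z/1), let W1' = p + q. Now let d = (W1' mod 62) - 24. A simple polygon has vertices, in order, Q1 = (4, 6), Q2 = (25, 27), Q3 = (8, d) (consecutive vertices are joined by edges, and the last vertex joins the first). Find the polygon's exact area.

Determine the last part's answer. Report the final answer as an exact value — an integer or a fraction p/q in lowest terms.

483/2

Part I: total draws C(10,4) = 210; complement C(7,4) = 35; favorable 210 - 35 = 175; P = 5/6; answer 5/6
Part II: W1 = 5/6; threaded value p + q = 11; d = -13; cross terms: (4*27 - 25*6)=-42, (25*-13 - 8*27)=-541, (8*6 - 4*-13)=100; twice the area = |-483| = 483; area = 483/2; answer 483/2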